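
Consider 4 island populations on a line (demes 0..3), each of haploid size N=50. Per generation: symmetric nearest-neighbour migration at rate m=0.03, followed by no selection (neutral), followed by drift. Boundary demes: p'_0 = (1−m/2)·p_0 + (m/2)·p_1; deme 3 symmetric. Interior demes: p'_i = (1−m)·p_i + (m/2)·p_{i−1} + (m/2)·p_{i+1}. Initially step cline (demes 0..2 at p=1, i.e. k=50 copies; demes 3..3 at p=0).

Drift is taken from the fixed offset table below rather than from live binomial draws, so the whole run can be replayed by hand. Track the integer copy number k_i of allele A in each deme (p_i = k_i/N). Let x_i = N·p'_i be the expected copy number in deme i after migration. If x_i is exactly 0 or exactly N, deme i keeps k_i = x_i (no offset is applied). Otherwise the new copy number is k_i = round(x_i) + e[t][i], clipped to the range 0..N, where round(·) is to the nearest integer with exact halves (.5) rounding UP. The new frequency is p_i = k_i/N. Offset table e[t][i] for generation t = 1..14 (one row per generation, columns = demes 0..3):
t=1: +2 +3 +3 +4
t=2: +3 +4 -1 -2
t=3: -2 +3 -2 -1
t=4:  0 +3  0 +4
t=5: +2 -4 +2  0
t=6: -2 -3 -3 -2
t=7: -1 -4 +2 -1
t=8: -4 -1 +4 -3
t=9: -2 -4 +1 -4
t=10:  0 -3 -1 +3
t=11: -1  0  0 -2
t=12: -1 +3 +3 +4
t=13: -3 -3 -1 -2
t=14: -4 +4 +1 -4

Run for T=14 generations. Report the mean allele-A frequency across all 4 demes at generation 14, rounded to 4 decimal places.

t=0: k=[50 50 50 0]
t=1: x=[50.0000 50.0000 49.2500 0.7500] k=[50 50 50 5]
t=2: x=[50.0000 50.0000 49.3250 5.6750] k=[50 50 48 4]
t=3: x=[50.0000 49.9700 47.3700 4.6600] k=[50 50 45 4]
t=4: x=[50.0000 49.9250 44.4600 4.6150] k=[50 50 44 9]
t=5: x=[50.0000 49.9100 43.5650 9.5250] k=[50 46 46 10]
t=6: x=[49.9400 46.0600 45.4600 10.5400] k=[48 43 42 9]
t=7: x=[47.9250 43.0600 41.5200 9.4950] k=[47 39 44 8]
t=8: x=[46.8800 39.1950 43.3850 8.5400] k=[43 38 47 6]
t=9: x=[42.9250 38.2100 46.2500 6.6150] k=[41 34 47 3]
t=10: x=[40.8950 34.3000 46.1450 3.6600] k=[41 31 45 7]
t=11: x=[40.8500 31.3600 44.2200 7.5700] k=[40 31 44 6]
t=12: x=[39.8650 31.3300 43.2350 6.5700] k=[39 34 46 11]
t=13: x=[38.9250 34.2550 45.2950 11.5250] k=[36 31 44 10]
t=14: x=[35.9250 31.2700 43.2950 10.5100] k=[32 35 44 7]

0.5900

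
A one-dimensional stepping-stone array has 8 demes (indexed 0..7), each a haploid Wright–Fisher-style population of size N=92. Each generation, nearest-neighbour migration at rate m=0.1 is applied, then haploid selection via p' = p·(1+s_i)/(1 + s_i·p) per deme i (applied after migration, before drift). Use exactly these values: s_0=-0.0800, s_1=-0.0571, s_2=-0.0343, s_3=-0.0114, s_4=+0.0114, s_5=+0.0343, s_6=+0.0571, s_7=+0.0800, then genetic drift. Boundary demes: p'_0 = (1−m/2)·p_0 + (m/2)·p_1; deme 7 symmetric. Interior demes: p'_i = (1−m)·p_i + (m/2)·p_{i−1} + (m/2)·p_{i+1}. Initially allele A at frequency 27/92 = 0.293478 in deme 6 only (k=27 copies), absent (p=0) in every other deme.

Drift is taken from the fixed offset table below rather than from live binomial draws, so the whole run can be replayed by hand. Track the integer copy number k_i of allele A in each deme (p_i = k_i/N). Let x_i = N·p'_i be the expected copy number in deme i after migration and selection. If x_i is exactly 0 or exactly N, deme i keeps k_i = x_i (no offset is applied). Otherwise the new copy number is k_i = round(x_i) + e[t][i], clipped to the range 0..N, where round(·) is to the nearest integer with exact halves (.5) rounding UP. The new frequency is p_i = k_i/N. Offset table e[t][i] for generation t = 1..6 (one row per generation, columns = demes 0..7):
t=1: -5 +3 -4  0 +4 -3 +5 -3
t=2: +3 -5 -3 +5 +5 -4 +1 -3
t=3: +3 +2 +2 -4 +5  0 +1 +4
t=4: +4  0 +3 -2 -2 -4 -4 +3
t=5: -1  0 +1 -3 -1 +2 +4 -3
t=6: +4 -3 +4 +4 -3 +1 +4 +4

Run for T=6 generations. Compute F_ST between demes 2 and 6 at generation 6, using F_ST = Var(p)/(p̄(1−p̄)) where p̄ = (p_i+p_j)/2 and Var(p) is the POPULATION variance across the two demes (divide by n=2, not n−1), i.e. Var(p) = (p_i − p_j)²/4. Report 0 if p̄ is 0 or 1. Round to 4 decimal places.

t=0: k=[0 0 0 0 0 0 27 0]
t=1: x=[0.0000 0.0000 0.0000 0.0000 0.0000 1.3956 25.3059 1.4563] k=[0 0 0 0 0 0 30 0]
t=2: x=[0.0000 0.0000 0.0000 0.0000 0.0000 1.5506 28.0713 1.6179] k=[0 0 0 0 0 0 29 0]
t=3: x=[0.0000 0.0000 0.0000 0.0000 0.0000 1.4989 27.1505 1.5640] k=[0 0 0 0 0 1 28 6]
t=4: x=[0.0000 0.0000 0.0000 0.0000 0.0506 2.3769 26.5873 7.6209] k=[0 0 0 0 0 0 23 11]
t=5: x=[0.0000 0.0000 0.0000 0.0000 0.0000 1.1889 22.1710 12.4029] k=[0 0 0 0 0 3 26 9]
t=6: x=[0.0000 0.0000 0.0000 0.0000 0.1517 4.1310 24.9980 10.5477] k=[0 0 0 0 0 5 29 15]

0.1871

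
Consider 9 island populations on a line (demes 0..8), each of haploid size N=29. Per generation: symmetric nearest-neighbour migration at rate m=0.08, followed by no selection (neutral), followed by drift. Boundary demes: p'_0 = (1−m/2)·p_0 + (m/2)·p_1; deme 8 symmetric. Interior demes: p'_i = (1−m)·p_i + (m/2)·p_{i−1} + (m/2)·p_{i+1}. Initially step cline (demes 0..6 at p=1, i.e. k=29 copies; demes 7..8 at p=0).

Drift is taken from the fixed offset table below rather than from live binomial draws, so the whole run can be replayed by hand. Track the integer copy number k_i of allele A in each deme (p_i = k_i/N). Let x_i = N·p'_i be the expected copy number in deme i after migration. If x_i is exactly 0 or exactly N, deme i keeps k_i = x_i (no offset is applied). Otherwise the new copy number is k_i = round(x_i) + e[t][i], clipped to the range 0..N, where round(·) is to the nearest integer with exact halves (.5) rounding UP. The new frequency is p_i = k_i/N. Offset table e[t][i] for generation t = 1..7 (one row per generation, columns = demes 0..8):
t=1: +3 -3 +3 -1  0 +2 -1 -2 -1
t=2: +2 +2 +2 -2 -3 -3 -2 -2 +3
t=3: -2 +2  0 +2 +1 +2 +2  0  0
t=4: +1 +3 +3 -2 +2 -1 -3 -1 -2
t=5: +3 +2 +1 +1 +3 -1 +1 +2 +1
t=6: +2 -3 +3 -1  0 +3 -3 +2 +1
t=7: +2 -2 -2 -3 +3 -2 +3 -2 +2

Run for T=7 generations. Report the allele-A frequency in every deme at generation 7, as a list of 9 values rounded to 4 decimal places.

t=0: k=[29 29 29 29 29 29 29 0 0]
t=1: x=[29.0000 29.0000 29.0000 29.0000 29.0000 29.0000 27.8400 1.1600 0.0000] k=[29 29 29 29 29 29 27 0 0]
t=2: x=[29.0000 29.0000 29.0000 29.0000 29.0000 28.9200 26.0000 1.0800 0.0000] k=[29 29 29 29 29 26 24 0 0]
t=3: x=[29.0000 29.0000 29.0000 29.0000 28.8800 26.0400 23.1200 0.9600 0.0000] k=[29 29 29 29 29 28 25 1 0]
t=4: x=[29.0000 29.0000 29.0000 29.0000 28.9600 27.9200 24.1600 1.9200 0.0400] k=[29 29 29 29 29 27 21 1 0]
t=5: x=[29.0000 29.0000 29.0000 29.0000 28.9200 26.8400 20.4400 1.7600 0.0400] k=[29 29 29 29 29 26 21 4 1]
t=6: x=[29.0000 29.0000 29.0000 29.0000 28.8800 25.9200 20.5200 4.5600 1.1200] k=[29 29 29 29 29 29 18 7 2]
t=7: x=[29.0000 29.0000 29.0000 29.0000 29.0000 28.5600 18.0000 7.2400 2.2000] k=[29 29 29 29 29 27 21 5 4]

[1.0000, 1.0000, 1.0000, 1.0000, 1.0000, 0.9310, 0.7241, 0.1724, 0.1379]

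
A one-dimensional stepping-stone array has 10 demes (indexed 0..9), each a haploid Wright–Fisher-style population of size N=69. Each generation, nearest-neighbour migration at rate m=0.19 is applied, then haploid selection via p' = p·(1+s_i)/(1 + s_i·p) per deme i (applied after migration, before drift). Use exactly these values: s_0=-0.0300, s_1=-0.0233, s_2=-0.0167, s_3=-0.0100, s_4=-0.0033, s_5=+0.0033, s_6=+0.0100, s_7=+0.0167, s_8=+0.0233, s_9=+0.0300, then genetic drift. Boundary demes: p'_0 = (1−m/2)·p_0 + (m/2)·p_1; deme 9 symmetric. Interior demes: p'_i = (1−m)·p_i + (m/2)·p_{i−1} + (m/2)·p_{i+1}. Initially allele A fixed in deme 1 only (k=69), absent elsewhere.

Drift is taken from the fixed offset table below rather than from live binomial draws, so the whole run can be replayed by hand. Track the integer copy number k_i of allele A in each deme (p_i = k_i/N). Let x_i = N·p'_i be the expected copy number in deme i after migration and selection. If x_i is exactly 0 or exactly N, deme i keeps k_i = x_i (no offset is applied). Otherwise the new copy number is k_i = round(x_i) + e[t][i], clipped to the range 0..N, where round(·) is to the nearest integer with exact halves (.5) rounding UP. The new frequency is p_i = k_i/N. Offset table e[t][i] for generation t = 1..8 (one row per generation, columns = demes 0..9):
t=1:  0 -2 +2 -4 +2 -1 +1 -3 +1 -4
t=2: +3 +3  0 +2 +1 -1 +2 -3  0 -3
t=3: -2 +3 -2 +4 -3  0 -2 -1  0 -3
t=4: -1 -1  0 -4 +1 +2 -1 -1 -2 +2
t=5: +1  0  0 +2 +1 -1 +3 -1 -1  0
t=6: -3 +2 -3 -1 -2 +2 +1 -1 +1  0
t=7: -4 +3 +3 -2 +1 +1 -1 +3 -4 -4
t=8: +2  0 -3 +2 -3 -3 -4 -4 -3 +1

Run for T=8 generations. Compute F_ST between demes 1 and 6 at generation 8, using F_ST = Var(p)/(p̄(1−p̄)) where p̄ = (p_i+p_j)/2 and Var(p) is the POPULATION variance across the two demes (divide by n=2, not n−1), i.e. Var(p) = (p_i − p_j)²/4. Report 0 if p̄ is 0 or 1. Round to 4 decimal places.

0.2432

t=0: k=[0 69 0 0 0 0 0 0 0 0]
t=1: x=[6.3765 55.6378 6.4558 0.0000 0.0000 0.0000 0.0000 0.0000 0.0000 0.0000] k=[6 54 8 0 0 0 0 0 0 0]
t=2: x=[10.2904 44.7002 11.4483 0.7525 0.0000 0.0000 0.0000 0.0000 0.0000 0.0000] k=[13 48 11 3 0 0 0 0 0 0]
t=3: x=[15.9484 40.7676 13.5705 3.4420 0.2841 0.0000 0.0000 0.0000 0.0000 0.0000] k=[14 44 12 7 0 0 0 0 0 0]
t=4: x=[16.4651 37.7073 14.3724 6.7486 0.6628 0.0000 0.0000 0.0000 0.0000 0.0000] k=[15 37 14 3 2 0 0 0 0 0]
t=5: x=[16.7014 32.3197 14.9419 3.9127 1.8989 0.1906 0.0000 0.0000 0.0000 0.0000] k=[18 32 15 6 3 0 0 0 0 0]
t=6: x=[18.9090 28.6592 15.5561 6.5105 2.9905 0.2859 0.0000 0.0000 0.0000 0.0000] k=[16 31 13 6 1 2 0 0 0 0]
t=7: x=[17.0313 27.4743 13.8576 6.1336 1.5649 1.7205 0.1919 0.0000 0.0000 0.0000] k=[13 30 17 4 3 3 0 0 0 0]
t=8: x=[14.2672 26.7628 16.7852 5.0924 3.0852 2.7236 0.2878 0.0000 0.0000 0.0000] k=[16 27 14 7 0 0 0 0 0 0]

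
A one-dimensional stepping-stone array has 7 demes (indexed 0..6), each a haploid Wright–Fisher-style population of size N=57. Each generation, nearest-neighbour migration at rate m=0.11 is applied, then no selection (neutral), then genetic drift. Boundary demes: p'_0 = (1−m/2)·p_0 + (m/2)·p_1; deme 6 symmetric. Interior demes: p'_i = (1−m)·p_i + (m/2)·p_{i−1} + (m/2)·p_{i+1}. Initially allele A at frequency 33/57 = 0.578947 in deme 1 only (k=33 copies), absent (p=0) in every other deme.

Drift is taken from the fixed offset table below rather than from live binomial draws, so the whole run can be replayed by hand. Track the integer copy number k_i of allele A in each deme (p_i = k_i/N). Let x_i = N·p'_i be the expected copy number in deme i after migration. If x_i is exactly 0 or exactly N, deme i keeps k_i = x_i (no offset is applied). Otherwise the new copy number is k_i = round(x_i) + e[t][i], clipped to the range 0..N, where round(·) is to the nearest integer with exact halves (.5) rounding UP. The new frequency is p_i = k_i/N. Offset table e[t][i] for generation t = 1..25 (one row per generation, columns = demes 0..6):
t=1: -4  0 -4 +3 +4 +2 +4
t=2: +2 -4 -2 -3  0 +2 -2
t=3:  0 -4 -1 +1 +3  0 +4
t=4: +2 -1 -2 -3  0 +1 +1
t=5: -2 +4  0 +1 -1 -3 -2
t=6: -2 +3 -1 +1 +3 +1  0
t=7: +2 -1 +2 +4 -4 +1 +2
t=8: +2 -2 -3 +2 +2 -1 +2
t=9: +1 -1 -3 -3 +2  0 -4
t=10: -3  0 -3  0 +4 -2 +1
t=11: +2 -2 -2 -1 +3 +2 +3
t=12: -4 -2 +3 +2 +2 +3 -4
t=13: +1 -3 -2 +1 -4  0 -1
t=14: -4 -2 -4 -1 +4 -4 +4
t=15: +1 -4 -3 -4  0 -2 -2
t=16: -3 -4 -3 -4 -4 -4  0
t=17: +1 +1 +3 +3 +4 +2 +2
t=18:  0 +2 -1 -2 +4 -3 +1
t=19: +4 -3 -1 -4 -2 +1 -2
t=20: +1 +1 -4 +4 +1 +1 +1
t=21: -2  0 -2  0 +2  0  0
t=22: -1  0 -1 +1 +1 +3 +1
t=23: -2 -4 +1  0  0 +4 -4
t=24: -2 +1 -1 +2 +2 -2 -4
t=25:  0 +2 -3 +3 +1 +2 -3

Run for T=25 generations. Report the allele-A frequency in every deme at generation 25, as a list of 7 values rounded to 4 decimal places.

[0.0000, 0.0526, 0.0000, 0.1754, 0.2281, 0.1754, 0.0000]

t=0: k=[0 33 0 0 0 0 0]
t=1: x=[1.8150 29.3700 1.8150 0.0000 0.0000 0.0000 0.0000] k=[0 29 0 0 0 0 0]
t=2: x=[1.5950 25.8100 1.5950 0.0000 0.0000 0.0000 0.0000] k=[4 22 0 0 0 0 0]
t=3: x=[4.9900 19.8000 1.2100 0.0000 0.0000 0.0000 0.0000] k=[5 16 0 0 0 0 0]
t=4: x=[5.6050 14.5150 0.8800 0.0000 0.0000 0.0000 0.0000] k=[8 14 0 0 0 0 0]
t=5: x=[8.3300 12.9000 0.7700 0.0000 0.0000 0.0000 0.0000] k=[6 17 1 0 0 0 0]
t=6: x=[6.6050 15.5150 1.8250 0.0550 0.0000 0.0000 0.0000] k=[5 19 1 1 0 0 0]
t=7: x=[5.7700 17.2400 1.9900 0.9450 0.0550 0.0000 0.0000] k=[8 16 4 5 0 0 0]
t=8: x=[8.4400 14.9000 4.7150 4.6700 0.2750 0.0000 0.0000] k=[10 13 2 7 2 0 0]
t=9: x=[10.1650 12.2300 2.8800 6.4500 2.1650 0.1100 0.0000] k=[11 11 0 3 4 0 0]
t=10: x=[11.0000 10.3950 0.7700 2.8900 3.7250 0.2200 0.0000] k=[8 10 0 3 8 0 0]
t=11: x=[8.1100 9.3400 0.7150 3.1100 7.2850 0.4400 0.0000] k=[10 7 0 2 10 2 0]
t=12: x=[9.8350 6.7800 0.4950 2.3300 9.1200 2.3300 0.1100] k=[6 5 3 4 11 5 0]
t=13: x=[5.9450 4.9450 3.1650 4.3300 10.2850 5.0550 0.2750] k=[7 2 1 5 6 5 0]
t=14: x=[6.7250 2.2200 1.2750 4.8350 5.8900 4.7800 0.2750] k=[3 0 0 4 10 1 4]
t=15: x=[2.8350 0.1650 0.2200 4.1100 9.1750 1.6600 3.8350] k=[4 0 0 0 9 0 2]
t=16: x=[3.7800 0.2200 0.0000 0.4950 8.0100 0.6050 1.8900] k=[1 0 0 0 4 0 2]
t=17: x=[0.9450 0.0550 0.0000 0.2200 3.5600 0.3300 1.8900] k=[2 1 0 3 8 2 4]
t=18: x=[1.9450 1.0000 0.2200 3.1100 7.3950 2.4400 3.8900] k=[2 3 0 1 11 0 5]
t=19: x=[2.0550 2.7800 0.2200 1.4950 9.8450 0.8800 4.7250] k=[6 0 0 0 8 2 3]
t=20: x=[5.6700 0.3300 0.0000 0.4400 7.2300 2.3850 2.9450] k=[7 1 0 4 8 3 4]
t=21: x=[6.6700 1.2750 0.2750 4.0000 7.5050 3.3300 3.9450] k=[5 1 0 4 10 3 4]
t=22: x=[4.7800 1.1650 0.2750 4.1100 9.2850 3.4400 3.9450] k=[4 1 0 5 10 6 5]
t=23: x=[3.8350 1.1100 0.3300 5.0000 9.5050 6.1650 5.0550] k=[2 0 1 5 10 10 1]
t=24: x=[1.8900 0.1650 1.1650 5.0550 9.7250 9.5050 1.4950] k=[0 1 0 7 12 8 0]
t=25: x=[0.0550 0.8900 0.4400 6.8900 11.5050 7.7800 0.4400] k=[0 3 0 10 13 10 0]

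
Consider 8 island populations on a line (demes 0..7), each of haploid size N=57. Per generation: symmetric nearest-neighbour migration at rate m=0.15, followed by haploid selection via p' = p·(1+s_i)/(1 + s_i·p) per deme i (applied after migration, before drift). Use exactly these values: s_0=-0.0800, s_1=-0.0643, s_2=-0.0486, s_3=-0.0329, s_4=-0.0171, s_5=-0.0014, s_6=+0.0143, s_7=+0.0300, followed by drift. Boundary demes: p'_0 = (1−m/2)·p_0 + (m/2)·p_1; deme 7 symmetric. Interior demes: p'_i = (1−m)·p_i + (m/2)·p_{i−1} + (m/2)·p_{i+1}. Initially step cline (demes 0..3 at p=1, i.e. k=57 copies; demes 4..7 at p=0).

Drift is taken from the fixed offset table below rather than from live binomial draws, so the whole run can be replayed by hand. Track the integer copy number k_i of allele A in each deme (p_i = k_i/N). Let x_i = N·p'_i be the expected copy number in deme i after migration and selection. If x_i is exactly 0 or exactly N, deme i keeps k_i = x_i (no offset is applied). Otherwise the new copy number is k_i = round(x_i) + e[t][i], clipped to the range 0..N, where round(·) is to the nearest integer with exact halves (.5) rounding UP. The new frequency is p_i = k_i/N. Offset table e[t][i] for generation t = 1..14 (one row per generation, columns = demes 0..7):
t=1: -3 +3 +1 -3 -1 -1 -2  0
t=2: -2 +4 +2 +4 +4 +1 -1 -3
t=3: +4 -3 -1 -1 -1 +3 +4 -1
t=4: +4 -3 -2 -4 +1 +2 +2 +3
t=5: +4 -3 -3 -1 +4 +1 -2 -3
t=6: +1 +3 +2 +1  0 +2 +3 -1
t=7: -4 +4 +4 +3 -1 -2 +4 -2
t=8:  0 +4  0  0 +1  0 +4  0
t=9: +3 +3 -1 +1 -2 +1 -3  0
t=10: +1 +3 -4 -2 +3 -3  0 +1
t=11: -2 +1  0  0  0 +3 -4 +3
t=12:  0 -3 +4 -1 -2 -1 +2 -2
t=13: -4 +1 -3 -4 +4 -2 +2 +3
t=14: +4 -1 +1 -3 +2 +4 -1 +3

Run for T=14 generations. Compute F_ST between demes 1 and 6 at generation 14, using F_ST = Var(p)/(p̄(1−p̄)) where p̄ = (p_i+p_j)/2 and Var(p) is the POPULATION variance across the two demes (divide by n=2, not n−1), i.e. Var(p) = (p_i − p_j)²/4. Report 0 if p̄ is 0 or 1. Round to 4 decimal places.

0.5471

t=0: k=[57 57 57 57 0 0 0 0]
t=1: x=[57.0000 57.0000 57.0000 52.5908 4.2073 0.0000 0.0000 0.0000] k=[57 57 57 50 3 0 0 0]
t=2: x=[57.0000 57.0000 56.4484 46.7212 6.2040 0.2247 0.0000 0.0000] k=[57 57 57 51 10 1 0 0]
t=3: x=[57.0000 57.0000 56.5272 48.1273 12.2335 1.5978 0.0761 0.0000] k=[57 57 56 47 11 5 4 0]
t=4: x=[57.0000 56.9199 55.3207 44.6545 13.0754 5.3682 3.8254 0.3090] k=[57 54 53 41 14 7 6 3]
t=5: x=[56.7555 53.9646 51.9504 39.4716 15.3061 7.4409 5.9250 3.3161] k=[57 51 49 38 19 8 4 0]
t=6: x=[56.5112 50.9499 47.9522 36.9676 19.3788 8.5148 4.0531 0.3090] k=[57 54 50 38 19 11 7 0]
t=7: x=[56.7555 53.7258 49.0658 37.0433 19.6026 11.2873 6.8602 0.5406] k=[53 57 53 40 19 9 11 0]
t=8: x=[53.0008 56.3592 52.1067 38.9904 19.6026 9.8885 10.1428 0.8494] k=[53 57 52 39 21 10 14 1]
t=9: x=[53.0008 56.2792 51.1433 38.2060 21.2944 11.1125 12.8659 2.0321] k=[56 57 50 39 19 12 10 2]
t=10: x=[55.9960 56.3592 49.3770 37.9025 19.7518 12.3614 9.6634 2.6743] k=[57 57 45 36 23 9 10 4]
t=11: x=[57.0000 56.0392 44.7527 35.2519 22.6890 10.1133 9.5877 4.5728] k=[57 57 45 35 23 13 6 8]
t=12: x=[57.0000 56.0392 44.6756 34.3953 22.9133 13.2108 6.7591 8.0522] k=[57 53 49 33 21 12 9 6]
t=13: x=[56.6741 52.7456 47.7194 32.8355 20.9957 12.4364 9.1081 6.3908] k=[53 54 45 29 25 10 11 9]
t=14: x=[52.7591 53.0103 43.9813 29.4241 23.9352 11.1874 10.8996 9.3793] k=[57 52 45 26 26 15 10 12]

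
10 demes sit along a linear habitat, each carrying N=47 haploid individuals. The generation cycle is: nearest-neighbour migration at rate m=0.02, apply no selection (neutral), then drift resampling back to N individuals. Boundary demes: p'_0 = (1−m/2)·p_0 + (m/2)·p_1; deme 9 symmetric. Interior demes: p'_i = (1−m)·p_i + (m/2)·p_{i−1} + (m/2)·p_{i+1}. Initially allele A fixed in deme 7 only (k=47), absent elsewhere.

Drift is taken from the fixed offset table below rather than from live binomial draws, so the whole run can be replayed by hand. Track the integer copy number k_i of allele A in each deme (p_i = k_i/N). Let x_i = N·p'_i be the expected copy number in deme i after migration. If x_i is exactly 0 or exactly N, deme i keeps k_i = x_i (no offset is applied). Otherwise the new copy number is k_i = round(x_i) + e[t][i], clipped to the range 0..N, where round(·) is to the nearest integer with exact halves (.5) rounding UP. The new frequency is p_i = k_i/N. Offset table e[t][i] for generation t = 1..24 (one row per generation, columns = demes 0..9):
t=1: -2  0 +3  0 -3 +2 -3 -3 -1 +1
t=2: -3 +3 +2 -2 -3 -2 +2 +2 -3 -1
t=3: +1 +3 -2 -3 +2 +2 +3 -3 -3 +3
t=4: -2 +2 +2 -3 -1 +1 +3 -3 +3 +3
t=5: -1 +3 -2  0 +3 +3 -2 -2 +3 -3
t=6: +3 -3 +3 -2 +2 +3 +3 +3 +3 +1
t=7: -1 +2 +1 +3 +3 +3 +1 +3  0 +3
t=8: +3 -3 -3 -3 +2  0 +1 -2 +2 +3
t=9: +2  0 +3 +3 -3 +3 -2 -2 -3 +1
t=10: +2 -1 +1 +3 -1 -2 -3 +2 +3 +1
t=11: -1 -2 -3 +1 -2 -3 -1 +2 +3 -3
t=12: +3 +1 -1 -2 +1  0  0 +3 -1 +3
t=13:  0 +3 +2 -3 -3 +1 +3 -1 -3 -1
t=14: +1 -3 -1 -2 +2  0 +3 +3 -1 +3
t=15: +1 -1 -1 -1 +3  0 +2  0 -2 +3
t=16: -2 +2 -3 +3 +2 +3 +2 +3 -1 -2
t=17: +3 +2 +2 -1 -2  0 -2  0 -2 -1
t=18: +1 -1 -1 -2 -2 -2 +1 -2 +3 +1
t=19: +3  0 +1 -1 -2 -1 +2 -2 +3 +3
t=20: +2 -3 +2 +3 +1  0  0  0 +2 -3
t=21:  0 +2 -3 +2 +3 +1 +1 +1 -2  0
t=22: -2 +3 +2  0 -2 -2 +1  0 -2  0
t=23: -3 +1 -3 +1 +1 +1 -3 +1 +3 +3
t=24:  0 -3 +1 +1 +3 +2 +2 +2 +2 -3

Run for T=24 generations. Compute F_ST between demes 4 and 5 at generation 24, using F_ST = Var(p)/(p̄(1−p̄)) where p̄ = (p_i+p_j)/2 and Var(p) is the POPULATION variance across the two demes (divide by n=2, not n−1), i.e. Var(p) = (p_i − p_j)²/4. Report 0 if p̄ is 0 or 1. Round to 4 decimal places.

0.0101

t=0: k=[0 0 0 0 0 0 0 47 0 0]
t=1: x=[0.0000 0.0000 0.0000 0.0000 0.0000 0.0000 0.4700 46.0600 0.4700 0.0000] k=[0 0 0 0 0 0 0 43 0 0]
t=2: x=[0.0000 0.0000 0.0000 0.0000 0.0000 0.0000 0.4300 42.1400 0.4300 0.0000] k=[0 0 0 0 0 0 2 44 0 0]
t=3: x=[0.0000 0.0000 0.0000 0.0000 0.0000 0.0200 2.4000 43.1400 0.4400 0.0000] k=[0 0 0 0 0 2 5 40 0 0]
t=4: x=[0.0000 0.0000 0.0000 0.0000 0.0200 2.0100 5.3200 39.2500 0.4000 0.0000] k=[0 0 0 0 0 3 8 36 3 0]
t=5: x=[0.0000 0.0000 0.0000 0.0000 0.0300 3.0200 8.2300 35.3900 3.3000 0.0300] k=[0 0 0 0 3 6 6 33 6 0]
t=6: x=[0.0000 0.0000 0.0000 0.0300 3.0000 5.9700 6.2700 32.4600 6.2100 0.0600] k=[0 0 0 0 5 9 9 35 9 1]
t=7: x=[0.0000 0.0000 0.0000 0.0500 4.9900 8.9600 9.2600 34.4800 9.1800 1.0800] k=[0 0 0 3 8 12 10 37 9 4]
t=8: x=[0.0000 0.0000 0.0300 3.0200 7.9900 11.9400 10.2900 36.4500 9.2300 4.0500] k=[0 0 0 0 10 12 11 34 11 7]
t=9: x=[0.0000 0.0000 0.0000 0.1000 9.9200 11.9700 11.2400 33.5400 11.1900 7.0400] k=[0 0 0 3 7 15 9 32 8 8]
t=10: x=[0.0000 0.0000 0.0300 3.0100 7.0400 14.8600 9.2900 31.5300 8.2400 8.0000] k=[0 0 1 6 6 13 6 34 11 9]
t=11: x=[0.0000 0.0100 1.0400 5.9500 6.0700 12.8600 6.3500 33.4900 11.2100 9.0200] k=[0 0 0 7 4 10 5 35 14 6]
t=12: x=[0.0000 0.0000 0.0700 6.9000 4.0900 9.8900 5.3500 34.4900 14.1300 6.0800] k=[0 0 0 5 5 10 5 37 13 9]
t=13: x=[0.0000 0.0000 0.0500 4.9500 5.0500 9.9000 5.3700 36.4400 13.2000 9.0400] k=[0 0 2 2 2 11 8 35 10 8]
t=14: x=[0.0000 0.0200 1.9800 2.0000 2.0900 10.8800 8.3000 34.4800 10.2300 8.0200] k=[0 0 1 0 4 11 11 37 9 11]
t=15: x=[0.0000 0.0100 0.9800 0.0500 4.0300 10.9300 11.2600 36.4600 9.3000 10.9800] k=[0 0 0 0 7 11 13 36 7 14]
t=16: x=[0.0000 0.0000 0.0000 0.0700 6.9700 10.9800 13.2100 35.4800 7.3600 13.9300] k=[0 0 0 3 9 14 15 38 6 12]
t=17: x=[0.0000 0.0000 0.0300 3.0300 8.9900 13.9600 15.2200 37.4500 6.3800 11.9400] k=[0 0 2 2 7 14 13 37 4 11]
t=18: x=[0.0000 0.0200 1.9800 2.0500 7.0200 13.9200 13.2500 36.4300 4.4000 10.9300] k=[0 0 1 0 5 12 14 34 7 12]
t=19: x=[0.0000 0.0100 0.9800 0.0600 5.0200 11.9500 14.1800 33.5300 7.3200 11.9500] k=[0 0 2 0 3 11 16 32 10 15]
t=20: x=[0.0000 0.0200 1.9600 0.0500 3.0500 10.9700 16.1100 31.6200 10.2700 14.9500] k=[0 0 4 3 4 11 16 32 12 12]
t=21: x=[0.0000 0.0400 3.9500 3.0200 4.0600 10.9800 16.1100 31.6400 12.2000 12.0000] k=[0 2 1 5 7 12 17 33 10 12]
t=22: x=[0.0200 1.9700 1.0500 4.9800 7.0300 12.0000 17.1100 32.6100 10.2500 11.9800] k=[0 5 3 5 5 10 18 33 8 12]
t=23: x=[0.0500 4.9300 3.0400 4.9800 5.0500 10.0300 18.0700 32.6000 8.2900 11.9600] k=[0 6 0 6 6 11 15 34 11 15]
t=24: x=[0.0600 5.8800 0.1200 5.9400 6.0500 10.9900 15.1500 33.5800 11.2700 14.9600] k=[0 3 1 7 9 13 17 36 13 12]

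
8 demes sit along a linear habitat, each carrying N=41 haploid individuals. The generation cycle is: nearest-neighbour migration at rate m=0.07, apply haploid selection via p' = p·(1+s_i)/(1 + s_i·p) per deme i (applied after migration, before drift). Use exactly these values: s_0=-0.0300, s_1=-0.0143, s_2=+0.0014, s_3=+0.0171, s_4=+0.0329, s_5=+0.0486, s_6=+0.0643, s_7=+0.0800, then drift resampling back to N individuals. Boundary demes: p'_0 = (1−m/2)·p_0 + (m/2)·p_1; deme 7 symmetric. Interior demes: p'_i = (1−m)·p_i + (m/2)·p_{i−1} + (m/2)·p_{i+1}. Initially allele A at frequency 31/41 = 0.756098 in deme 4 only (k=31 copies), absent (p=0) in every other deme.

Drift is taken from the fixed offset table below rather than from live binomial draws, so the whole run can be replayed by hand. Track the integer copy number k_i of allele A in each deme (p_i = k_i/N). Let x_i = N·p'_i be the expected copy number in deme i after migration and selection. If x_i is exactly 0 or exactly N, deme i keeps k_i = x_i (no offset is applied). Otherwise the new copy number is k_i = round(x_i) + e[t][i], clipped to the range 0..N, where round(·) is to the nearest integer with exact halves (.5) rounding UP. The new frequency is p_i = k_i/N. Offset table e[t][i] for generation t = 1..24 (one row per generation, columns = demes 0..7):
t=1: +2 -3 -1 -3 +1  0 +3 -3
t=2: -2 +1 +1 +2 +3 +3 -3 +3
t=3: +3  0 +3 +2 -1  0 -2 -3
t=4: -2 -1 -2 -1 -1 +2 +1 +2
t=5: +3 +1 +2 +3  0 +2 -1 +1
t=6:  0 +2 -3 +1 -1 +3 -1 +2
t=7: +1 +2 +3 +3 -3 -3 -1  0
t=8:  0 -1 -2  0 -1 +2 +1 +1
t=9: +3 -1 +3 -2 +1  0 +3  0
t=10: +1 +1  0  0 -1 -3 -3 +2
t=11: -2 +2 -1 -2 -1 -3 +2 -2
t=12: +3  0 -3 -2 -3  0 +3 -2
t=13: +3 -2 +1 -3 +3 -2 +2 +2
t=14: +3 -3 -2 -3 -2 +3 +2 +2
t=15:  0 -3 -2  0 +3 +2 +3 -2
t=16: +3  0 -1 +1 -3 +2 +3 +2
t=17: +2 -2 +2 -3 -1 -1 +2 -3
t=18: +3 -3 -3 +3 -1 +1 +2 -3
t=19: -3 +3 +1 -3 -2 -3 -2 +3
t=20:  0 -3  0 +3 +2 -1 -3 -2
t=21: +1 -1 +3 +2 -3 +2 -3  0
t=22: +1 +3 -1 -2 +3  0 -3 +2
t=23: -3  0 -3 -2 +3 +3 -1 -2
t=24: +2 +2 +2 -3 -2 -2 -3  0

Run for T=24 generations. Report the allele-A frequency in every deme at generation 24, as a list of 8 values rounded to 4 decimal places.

[0.2439, 0.1463, 0.0488, 0.0000, 0.3659, 0.4878, 0.2683, 0.2927]

t=0: k=[0 0 0 0 31 0 0 0]
t=1: x=[0.0000 0.0000 0.0000 1.1031 29.1052 1.1363 0.0000 0.0000] k=[0 0 0 0 30 1 0 0]
t=2: x=[0.0000 0.0000 0.0000 1.0675 28.2214 2.0714 0.0372 0.0000] k=[0 0 0 3 31 5 0 0]
t=3: x=[0.0000 0.0000 0.1051 3.9349 29.3814 5.9731 0.1862 0.0000] k=[0 0 3 6 28 6 0 0]
t=4: x=[0.0000 0.1035 3.0039 6.7602 26.7623 6.8257 0.2234 0.0000] k=[0 0 1 6 26 9 1 0]
t=5: x=[0.0000 0.0345 1.1416 6.6186 25.0218 9.6610 1.3225 0.0378] k=[0 1 3 10 25 12 0 1]
t=6: x=[0.0340 1.0206 3.1791 10.4112 24.3411 12.4424 0.4839 1.0402] k=[0 3 0 11 23 15 0 3]
t=7: x=[0.1019 2.7528 0.4907 11.1723 22.6287 15.2061 0.6698 3.1090] k=[1 5 3 14 20 12 0 3]
t=8: x=[1.1067 4.7294 3.4594 13.9808 19.8413 12.2640 0.5583 3.1090] k=[1 4 1 14 19 14 2 4]
t=9: x=[1.0727 3.7407 1.5621 13.8752 18.9795 14.1921 2.6398 4.2121] k=[4 3 5 12 20 14 6 4]
t=10: x=[3.8572 3.0639 5.1813 12.1797 19.8413 14.3697 6.5456 4.3610] k=[5 4 5 12 19 11 4 6]
t=11: x=[4.8336 4.0175 5.2164 12.1444 18.8041 11.4219 4.5616 6.3311] k=[3 6 4 10 18 8 7 4]
t=12: x=[3.0187 5.7534 4.2854 10.1994 17.6948 8.6340 7.2963 4.3982] k=[6 6 1 8 15 9 10 2]
t=13: x=[5.8457 5.7534 1.4219 8.1097 14.8502 9.5892 10.1535 2.4515] k=[9 4 2 5 18 8 12 4]
t=14: x=[8.6159 4.0521 2.1779 5.4294 17.5190 8.8139 12.1048 4.5841] k=[12 1 0 2 16 12 14 7]
t=15: x=[11.3631 1.3313 0.1051 2.4589 15.6823 12.6207 14.2589 7.7155] k=[11 0 0 2 19 15 17 6]
t=16: x=[10.3772 0.3795 0.0701 2.5655 18.5934 15.6667 17.1635 6.8109] k=[13 0 0 4 16 18 20 9]
t=17: x=[12.2814 0.4486 0.1402 4.3454 15.9644 18.4805 20.1831 9.9535] k=[14 0 2 1 15 17 22 7]
t=18: x=[13.2355 0.5521 1.8975 1.5501 14.8855 17.5799 21.9368 8.0094] k=[16 0 0 5 14 19 24 5]
t=19: x=[15.1479 0.5521 0.1752 5.2167 14.1585 19.4846 23.7853 6.0513] k=[12 4 1 2 12 16 22 9]
t=20: x=[11.4667 4.1213 1.1416 2.3523 12.0638 16.5360 21.9717 10.0264] k=[11 1 1 5 14 16 19 8]
t=21: x=[10.4116 1.3313 1.1416 5.2522 14.0524 16.5007 19.1444 8.9100] k=[11 0 4 7 11 19 16 9]
t=22: x=[10.3772 0.5176 3.9700 7.1344 11.4046 19.0983 16.4701 9.8077] k=[11 4 3 5 14 19 13 12]
t=23: x=[10.5151 4.1559 3.1090 5.3230 14.1585 19.0983 13.7383 12.6996] k=[8 4 0 3 17 22 13 11]
t=24: x=[7.6683 3.9483 0.2453 3.4380 17.0062 21.9946 13.8098 11.7028] k=[10 6 2 0 15 20 11 12]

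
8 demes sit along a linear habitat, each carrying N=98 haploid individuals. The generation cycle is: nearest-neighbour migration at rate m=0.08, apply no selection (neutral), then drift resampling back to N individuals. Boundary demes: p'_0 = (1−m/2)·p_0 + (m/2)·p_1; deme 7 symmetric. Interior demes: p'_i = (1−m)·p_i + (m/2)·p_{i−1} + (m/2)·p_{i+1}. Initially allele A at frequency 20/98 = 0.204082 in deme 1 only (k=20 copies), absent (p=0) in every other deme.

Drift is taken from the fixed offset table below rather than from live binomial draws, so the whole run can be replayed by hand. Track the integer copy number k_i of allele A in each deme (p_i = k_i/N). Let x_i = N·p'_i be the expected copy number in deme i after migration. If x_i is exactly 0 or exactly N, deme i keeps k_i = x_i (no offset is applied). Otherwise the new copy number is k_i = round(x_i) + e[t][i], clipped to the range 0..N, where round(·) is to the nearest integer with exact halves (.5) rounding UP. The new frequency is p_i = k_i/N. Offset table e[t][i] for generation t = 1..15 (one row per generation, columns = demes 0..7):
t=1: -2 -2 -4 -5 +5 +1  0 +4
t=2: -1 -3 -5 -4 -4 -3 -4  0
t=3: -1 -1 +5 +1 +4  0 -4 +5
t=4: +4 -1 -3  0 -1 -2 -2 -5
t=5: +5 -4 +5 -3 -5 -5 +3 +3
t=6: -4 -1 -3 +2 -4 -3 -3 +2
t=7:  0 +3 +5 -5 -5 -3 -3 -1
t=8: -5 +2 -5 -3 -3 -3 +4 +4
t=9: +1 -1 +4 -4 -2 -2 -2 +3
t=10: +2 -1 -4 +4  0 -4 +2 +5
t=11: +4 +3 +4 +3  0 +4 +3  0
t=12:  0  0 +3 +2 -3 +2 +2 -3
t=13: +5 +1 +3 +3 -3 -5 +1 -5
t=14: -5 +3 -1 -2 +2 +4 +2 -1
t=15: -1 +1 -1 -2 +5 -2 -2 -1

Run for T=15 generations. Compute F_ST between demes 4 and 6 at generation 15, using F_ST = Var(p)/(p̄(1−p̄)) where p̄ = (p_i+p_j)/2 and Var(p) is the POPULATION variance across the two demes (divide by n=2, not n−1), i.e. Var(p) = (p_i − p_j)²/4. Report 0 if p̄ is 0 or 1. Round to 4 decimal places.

t=0: k=[0 20 0 0 0 0 0 0]
t=1: x=[0.8000 18.4000 0.8000 0.0000 0.0000 0.0000 0.0000 0.0000] k=[0 16 0 0 0 0 0 0]
t=2: x=[0.6400 14.7200 0.6400 0.0000 0.0000 0.0000 0.0000 0.0000] k=[0 12 0 0 0 0 0 0]
t=3: x=[0.4800 11.0400 0.4800 0.0000 0.0000 0.0000 0.0000 0.0000] k=[0 10 5 0 0 0 0 0]
t=4: x=[0.4000 9.4000 5.0000 0.2000 0.0000 0.0000 0.0000 0.0000] k=[4 8 2 0 0 0 0 0]
t=5: x=[4.1600 7.6000 2.1600 0.0800 0.0000 0.0000 0.0000 0.0000] k=[9 4 7 0 0 0 0 0]
t=6: x=[8.8000 4.3200 6.6000 0.2800 0.0000 0.0000 0.0000 0.0000] k=[5 3 4 2 0 0 0 0]
t=7: x=[4.9200 3.1200 3.8800 2.0000 0.0800 0.0000 0.0000 0.0000] k=[5 6 9 0 0 0 0 0]
t=8: x=[5.0400 6.0800 8.5200 0.3600 0.0000 0.0000 0.0000 0.0000] k=[0 8 4 0 0 0 0 0]
t=9: x=[0.3200 7.5200 4.0000 0.1600 0.0000 0.0000 0.0000 0.0000] k=[1 7 8 0 0 0 0 0]
t=10: x=[1.2400 6.8000 7.6400 0.3200 0.0000 0.0000 0.0000 0.0000] k=[3 6 4 4 0 0 0 0]
t=11: x=[3.1200 5.8000 4.0800 3.8400 0.1600 0.0000 0.0000 0.0000] k=[7 9 8 7 0 0 0 0]
t=12: x=[7.0800 8.8800 8.0000 6.7600 0.2800 0.0000 0.0000 0.0000] k=[7 9 11 9 0 0 0 0]
t=13: x=[7.0800 9.0000 10.8400 8.7200 0.3600 0.0000 0.0000 0.0000] k=[12 10 14 12 0 0 0 0]
t=14: x=[11.9200 10.2400 13.7600 11.6000 0.4800 0.0000 0.0000 0.0000] k=[7 13 13 10 2 0 0 0]
t=15: x=[7.2400 12.7600 12.8800 9.8000 2.2400 0.0800 0.0000 0.0000] k=[6 14 12 8 7 0 0 0]

0.0370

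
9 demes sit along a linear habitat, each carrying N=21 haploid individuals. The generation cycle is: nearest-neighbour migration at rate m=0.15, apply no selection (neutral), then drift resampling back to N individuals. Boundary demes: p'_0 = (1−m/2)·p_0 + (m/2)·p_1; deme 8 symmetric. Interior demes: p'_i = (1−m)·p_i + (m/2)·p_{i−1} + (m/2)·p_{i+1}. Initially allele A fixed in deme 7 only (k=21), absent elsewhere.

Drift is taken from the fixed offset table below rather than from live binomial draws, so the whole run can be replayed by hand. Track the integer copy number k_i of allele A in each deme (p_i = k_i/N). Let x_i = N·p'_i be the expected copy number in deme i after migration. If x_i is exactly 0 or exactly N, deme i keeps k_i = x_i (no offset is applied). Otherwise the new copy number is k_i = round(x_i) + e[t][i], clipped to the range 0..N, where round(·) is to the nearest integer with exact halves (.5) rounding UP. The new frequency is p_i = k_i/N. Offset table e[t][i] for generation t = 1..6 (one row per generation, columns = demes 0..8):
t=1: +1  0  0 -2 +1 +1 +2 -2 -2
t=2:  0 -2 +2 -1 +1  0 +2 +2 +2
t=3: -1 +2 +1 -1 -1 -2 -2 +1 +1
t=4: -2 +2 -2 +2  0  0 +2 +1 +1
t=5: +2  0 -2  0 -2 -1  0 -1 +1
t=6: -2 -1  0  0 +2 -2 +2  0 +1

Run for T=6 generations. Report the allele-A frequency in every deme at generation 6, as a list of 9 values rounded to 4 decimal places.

[0.0000, 0.0000, 0.0000, 0.0000, 0.0000, 0.0000, 0.4286, 0.5714, 0.4762]

t=0: k=[0 0 0 0 0 0 0 21 0]
t=1: x=[0.0000 0.0000 0.0000 0.0000 0.0000 0.0000 1.5750 17.8500 1.5750] k=[0 0 0 0 0 0 4 16 0]
t=2: x=[0.0000 0.0000 0.0000 0.0000 0.0000 0.3000 4.6000 13.9000 1.2000] k=[0 0 0 0 0 0 7 16 3]
t=3: x=[0.0000 0.0000 0.0000 0.0000 0.0000 0.5250 7.1500 14.3500 3.9750] k=[0 0 0 0 0 0 5 15 5]
t=4: x=[0.0000 0.0000 0.0000 0.0000 0.0000 0.3750 5.3750 13.5000 5.7500] k=[0 0 0 0 0 0 7 15 7]
t=5: x=[0.0000 0.0000 0.0000 0.0000 0.0000 0.5250 7.0750 13.8000 7.6000] k=[0 0 0 0 0 0 7 13 9]
t=6: x=[0.0000 0.0000 0.0000 0.0000 0.0000 0.5250 6.9250 12.2500 9.3000] k=[0 0 0 0 0 0 9 12 10]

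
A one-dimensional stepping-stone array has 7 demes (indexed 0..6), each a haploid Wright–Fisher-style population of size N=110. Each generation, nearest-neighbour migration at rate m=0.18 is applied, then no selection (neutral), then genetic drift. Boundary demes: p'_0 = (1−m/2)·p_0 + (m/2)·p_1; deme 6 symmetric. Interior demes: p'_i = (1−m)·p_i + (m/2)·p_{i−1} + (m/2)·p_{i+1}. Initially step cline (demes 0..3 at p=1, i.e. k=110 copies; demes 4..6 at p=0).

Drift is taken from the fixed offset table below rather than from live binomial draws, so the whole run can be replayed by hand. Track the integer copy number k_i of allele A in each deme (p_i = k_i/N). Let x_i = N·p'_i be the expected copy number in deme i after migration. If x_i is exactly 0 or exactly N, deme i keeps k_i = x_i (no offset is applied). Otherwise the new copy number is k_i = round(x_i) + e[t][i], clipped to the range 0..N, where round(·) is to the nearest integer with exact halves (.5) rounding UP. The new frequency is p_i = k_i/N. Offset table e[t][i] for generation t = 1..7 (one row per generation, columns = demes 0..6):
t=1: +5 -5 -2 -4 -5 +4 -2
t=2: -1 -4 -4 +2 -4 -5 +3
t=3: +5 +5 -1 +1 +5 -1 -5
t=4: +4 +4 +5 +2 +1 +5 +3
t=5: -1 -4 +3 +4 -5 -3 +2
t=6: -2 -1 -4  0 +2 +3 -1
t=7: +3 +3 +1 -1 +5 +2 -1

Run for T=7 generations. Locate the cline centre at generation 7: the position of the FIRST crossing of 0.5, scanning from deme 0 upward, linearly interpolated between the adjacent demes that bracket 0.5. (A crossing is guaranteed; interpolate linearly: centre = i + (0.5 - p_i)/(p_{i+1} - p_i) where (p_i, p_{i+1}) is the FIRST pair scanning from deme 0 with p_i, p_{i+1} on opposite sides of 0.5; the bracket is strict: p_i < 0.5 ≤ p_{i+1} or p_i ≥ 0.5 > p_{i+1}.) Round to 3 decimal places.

3.590

t=0: k=[110 110 110 110 0 0 0]
t=1: x=[110.0000 110.0000 110.0000 100.1000 9.9000 0.0000 0.0000] k=[110 110 110 96 5 0 0]
t=2: x=[110.0000 110.0000 108.7400 89.0700 12.7400 0.4500 0.0000] k=[110 110 105 91 9 0 0]
t=3: x=[110.0000 109.5500 104.1900 84.8800 15.5700 0.8100 0.0000] k=[110 110 103 86 21 0 0]
t=4: x=[110.0000 109.3700 102.1000 81.6800 24.9600 1.8900 0.0000] k=[110 110 107 84 26 7 0]
t=5: x=[110.0000 109.7300 105.2000 80.8500 29.5100 8.0800 0.6300] k=[110 106 108 85 25 5 3]
t=6: x=[109.6400 106.5400 105.7500 81.6700 28.6000 6.6200 3.1800] k=[108 106 102 82 31 10 2]
t=7: x=[107.8200 105.8200 100.5600 79.2100 33.7000 11.1700 2.7200] k=[110 109 102 78 39 13 2]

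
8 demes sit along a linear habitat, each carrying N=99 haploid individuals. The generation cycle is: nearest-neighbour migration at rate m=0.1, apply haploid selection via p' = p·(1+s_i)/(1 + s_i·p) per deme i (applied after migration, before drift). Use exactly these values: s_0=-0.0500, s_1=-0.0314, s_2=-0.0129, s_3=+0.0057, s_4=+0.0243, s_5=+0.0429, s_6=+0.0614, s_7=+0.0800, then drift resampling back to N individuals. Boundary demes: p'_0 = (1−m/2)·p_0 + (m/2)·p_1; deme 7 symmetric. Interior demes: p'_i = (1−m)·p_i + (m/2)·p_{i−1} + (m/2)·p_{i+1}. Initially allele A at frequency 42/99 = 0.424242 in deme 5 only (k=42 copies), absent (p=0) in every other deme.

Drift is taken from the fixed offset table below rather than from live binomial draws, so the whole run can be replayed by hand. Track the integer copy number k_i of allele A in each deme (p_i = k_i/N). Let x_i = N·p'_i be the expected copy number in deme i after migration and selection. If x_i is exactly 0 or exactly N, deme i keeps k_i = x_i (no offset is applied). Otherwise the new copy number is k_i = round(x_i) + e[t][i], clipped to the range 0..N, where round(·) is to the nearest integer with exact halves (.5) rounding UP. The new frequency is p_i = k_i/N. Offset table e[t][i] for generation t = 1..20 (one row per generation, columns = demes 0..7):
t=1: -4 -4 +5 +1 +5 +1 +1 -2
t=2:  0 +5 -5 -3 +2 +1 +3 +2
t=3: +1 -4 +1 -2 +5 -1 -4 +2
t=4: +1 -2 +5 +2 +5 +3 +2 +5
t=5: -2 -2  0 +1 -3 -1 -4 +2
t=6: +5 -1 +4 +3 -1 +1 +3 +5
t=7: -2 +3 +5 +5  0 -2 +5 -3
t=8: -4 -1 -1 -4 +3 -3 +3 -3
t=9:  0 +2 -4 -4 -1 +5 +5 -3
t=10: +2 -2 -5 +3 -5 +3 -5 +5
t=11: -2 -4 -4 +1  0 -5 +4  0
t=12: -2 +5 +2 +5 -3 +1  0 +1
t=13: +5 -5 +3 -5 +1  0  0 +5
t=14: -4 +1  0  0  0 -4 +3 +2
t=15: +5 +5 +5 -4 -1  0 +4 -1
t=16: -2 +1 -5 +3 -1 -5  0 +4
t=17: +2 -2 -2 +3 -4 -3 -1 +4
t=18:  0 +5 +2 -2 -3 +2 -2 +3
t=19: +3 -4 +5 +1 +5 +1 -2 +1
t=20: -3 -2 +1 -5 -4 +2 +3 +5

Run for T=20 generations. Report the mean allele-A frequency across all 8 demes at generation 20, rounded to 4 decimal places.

0.2235

t=0: k=[0 0 0 0 0 42 0 0]
t=1: x=[0.0000 0.0000 0.0000 0.0000 2.1499 38.7863 2.2260 0.0000] k=[0 0 0 0 7 40 3 0]
t=2: x=[0.0000 0.0000 0.0000 0.3520 8.4844 37.4731 4.9741 0.1620] k=[0 0 0 0 10 38 8 2]
t=3: x=[0.0000 0.0000 0.0000 0.5028 11.1351 36.0574 9.7095 2.4794] k=[0 0 0 0 16 35 6 4]
t=4: x=[0.0000 0.0000 0.0000 0.8045 16.4771 33.5249 7.7659 4.4134] k=[0 0 0 3 21 37 10 9]
t=5: x=[0.0000 0.0000 0.1481 3.7706 21.2986 35.8044 11.9103 9.7030] k=[0 0 0 5 18 35 8 12]
t=6: x=[0.0000 0.0000 0.2468 5.4291 18.5594 33.7277 10.0767 12.6236] k=[0 0 4 8 18 35 13 18]
t=7: x=[0.0000 0.1937 3.9505 8.3433 18.7116 33.9812 15.0967 18.8989] k=[0 3 9 13 19 32 20 16]
t=8: x=[0.1425 3.0541 8.7954 13.1647 19.7265 31.6475 21.3820 17.2699] k=[0 2 8 9 23 29 24 14]
t=9: x=[0.0950 2.1324 7.6578 9.6996 23.0215 29.3092 24.8423 15.4786] k=[0 4 4 6 22 34 30 12]
t=10: x=[0.1900 3.6851 4.0493 6.7356 22.2109 34.1332 30.5440 13.7883] k=[2 2 0 10 17 37 26 19]
t=11: x=[1.9019 1.8414 0.5923 9.9005 18.0009 36.4115 27.3640 20.5763] k=[0 0 0 11 18 31 31 21]
t=12: x=[0.0000 0.0000 0.5429 10.8548 18.6609 31.2411 31.7717 22.8235] k=[0 0 3 16 16 32 32 24]
t=13: x=[0.0000 0.1453 3.4564 15.4239 17.1376 32.1044 32.8955 25.8425] k=[0 0 6 10 18 32 33 31]
t=14: x=[0.0000 0.2906 5.8284 10.2521 18.6609 32.2567 34.1708 32.7646] k=[0 1 6 10 19 28 37 35]
t=15: x=[0.0475 1.1628 5.8778 10.3023 19.3714 28.8511 37.8328 36.8624] k=[5 6 11 6 18 29 42 36]
t=16: x=[4.8098 6.0172 10.3788 6.8863 18.3055 29.9705 42.4887 38.0868] k=[3 7 5 10 17 25 42 42]
t=17: x=[3.0449 6.5034 5.2847 10.1517 17.3915 26.2523 42.5897 43.8710] k=[5 5 3 13 13 23 42 48]
t=18: x=[4.7620 4.7535 3.5552 12.5622 13.7824 24.2100 42.7915 49.6040] k=[5 10 6 11 11 26 41 53]
t=19: x=[5.0008 9.2782 6.3722 10.8046 12.0009 26.8133 42.2868 54.2930] k=[8 5 11 12 17 28 40 55]
t=20: x=[7.4872 5.2880 10.6262 12.2609 17.6455 28.9020 41.5798 56.1294] k=[4 3 12 7 14 31 45 61]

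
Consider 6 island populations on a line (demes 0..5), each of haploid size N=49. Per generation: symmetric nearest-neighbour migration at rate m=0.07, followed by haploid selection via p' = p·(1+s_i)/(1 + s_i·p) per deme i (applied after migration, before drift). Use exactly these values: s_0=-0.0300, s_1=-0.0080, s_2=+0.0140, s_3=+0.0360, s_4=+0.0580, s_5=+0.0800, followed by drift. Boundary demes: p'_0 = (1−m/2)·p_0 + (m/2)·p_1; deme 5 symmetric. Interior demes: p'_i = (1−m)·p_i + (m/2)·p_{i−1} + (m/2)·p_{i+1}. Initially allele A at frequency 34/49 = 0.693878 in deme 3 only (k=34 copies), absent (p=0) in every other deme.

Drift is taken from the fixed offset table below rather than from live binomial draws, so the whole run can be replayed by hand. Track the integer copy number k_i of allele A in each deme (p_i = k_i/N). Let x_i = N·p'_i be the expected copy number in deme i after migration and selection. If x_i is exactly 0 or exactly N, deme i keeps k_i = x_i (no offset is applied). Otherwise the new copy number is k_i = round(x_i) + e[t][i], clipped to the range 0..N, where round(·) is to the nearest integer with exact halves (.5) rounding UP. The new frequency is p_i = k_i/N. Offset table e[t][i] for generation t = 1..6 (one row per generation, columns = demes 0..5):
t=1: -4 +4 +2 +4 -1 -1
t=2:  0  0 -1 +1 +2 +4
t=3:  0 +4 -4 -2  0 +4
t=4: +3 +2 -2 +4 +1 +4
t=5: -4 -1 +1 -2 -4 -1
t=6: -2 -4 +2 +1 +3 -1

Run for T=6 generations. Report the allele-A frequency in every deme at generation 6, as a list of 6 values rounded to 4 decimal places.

t=0: k=[0 0 0 34 0 0]
t=1: x=[0.0000 0.0000 1.2062 32.0146 1.2572 0.0000] k=[0 0 3 36 0 0]
t=2: x=[0.0000 0.1042 4.1020 33.9562 1.3311 0.0000] k=[0 0 3 35 3 0]
t=3: x=[0.0000 0.1042 4.0665 33.1417 4.2278 0.1134] k=[0 4 0 31 4 4]
t=4: x=[0.1358 3.6925 1.2417 29.3874 5.2014 4.2920] k=[3 6 0 33 6 8]
t=5: x=[3.0176 5.6448 1.3836 31.3018 7.3608 8.4549] k=[0 5 2 29 3 7]
t=6: x=[0.1698 4.6859 3.0900 27.5723 4.2645 7.3267] k=[0 1 5 29 7 6]

[0.0000, 0.0204, 0.1020, 0.5918, 0.1429, 0.1224]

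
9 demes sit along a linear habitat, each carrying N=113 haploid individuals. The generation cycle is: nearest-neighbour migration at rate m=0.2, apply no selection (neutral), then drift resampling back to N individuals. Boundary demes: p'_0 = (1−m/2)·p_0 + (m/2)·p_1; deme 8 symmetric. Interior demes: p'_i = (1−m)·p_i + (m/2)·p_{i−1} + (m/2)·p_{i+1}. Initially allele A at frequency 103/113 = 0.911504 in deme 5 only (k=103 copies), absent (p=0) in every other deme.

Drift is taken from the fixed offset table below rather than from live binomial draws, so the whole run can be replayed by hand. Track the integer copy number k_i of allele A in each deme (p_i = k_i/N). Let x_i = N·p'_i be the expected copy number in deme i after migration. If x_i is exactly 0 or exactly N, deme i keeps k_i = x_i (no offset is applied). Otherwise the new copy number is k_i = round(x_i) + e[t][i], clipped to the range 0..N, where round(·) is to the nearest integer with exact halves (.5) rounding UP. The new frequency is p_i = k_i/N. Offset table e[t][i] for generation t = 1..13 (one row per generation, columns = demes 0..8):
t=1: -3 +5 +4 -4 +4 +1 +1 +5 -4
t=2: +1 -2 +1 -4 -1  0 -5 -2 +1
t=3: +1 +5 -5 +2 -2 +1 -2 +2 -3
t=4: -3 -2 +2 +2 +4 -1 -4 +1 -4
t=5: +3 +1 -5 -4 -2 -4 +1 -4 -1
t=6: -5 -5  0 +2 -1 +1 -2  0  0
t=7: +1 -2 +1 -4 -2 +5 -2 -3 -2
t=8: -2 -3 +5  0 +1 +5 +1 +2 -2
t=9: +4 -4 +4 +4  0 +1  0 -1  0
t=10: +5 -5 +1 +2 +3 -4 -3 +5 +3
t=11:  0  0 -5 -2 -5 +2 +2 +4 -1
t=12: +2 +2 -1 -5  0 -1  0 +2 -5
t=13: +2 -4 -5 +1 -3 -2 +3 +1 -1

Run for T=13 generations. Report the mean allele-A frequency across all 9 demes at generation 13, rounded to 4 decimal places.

0.0934

t=0: k=[0 0 0 0 0 103 0 0 0]
t=1: x=[0.0000 0.0000 0.0000 0.0000 10.3000 82.4000 10.3000 0.0000 0.0000] k=[0 0 0 0 14 83 11 0 0]
t=2: x=[0.0000 0.0000 0.0000 1.4000 19.5000 68.9000 17.1000 1.1000 0.0000] k=[0 0 0 0 19 69 12 0 0]
t=3: x=[0.0000 0.0000 0.0000 1.9000 22.1000 58.3000 16.5000 1.2000 0.0000] k=[0 0 0 4 20 59 15 3 0]
t=4: x=[0.0000 0.0000 0.4000 5.2000 22.3000 50.7000 18.2000 3.9000 0.3000] k=[0 0 2 7 26 50 14 5 0]
t=5: x=[0.0000 0.2000 2.3000 8.4000 26.5000 44.0000 16.7000 5.4000 0.5000] k=[0 1 0 4 25 40 18 1 0]
t=6: x=[0.1000 0.8000 0.5000 5.7000 24.4000 36.3000 18.5000 2.6000 0.1000] k=[0 0 1 8 23 37 17 3 0]
t=7: x=[0.0000 0.1000 1.6000 8.8000 22.9000 33.6000 17.6000 4.1000 0.3000] k=[0 0 3 5 21 39 16 1 0]
t=8: x=[0.0000 0.3000 2.9000 6.4000 21.2000 34.9000 16.8000 2.4000 0.1000] k=[0 0 8 6 22 40 18 4 0]
t=9: x=[0.0000 0.8000 7.0000 7.8000 22.2000 36.0000 18.8000 5.0000 0.4000] k=[0 0 11 12 22 37 19 4 0]
t=10: x=[0.0000 1.1000 10.0000 12.9000 22.5000 33.7000 19.3000 5.1000 0.4000] k=[0 0 11 15 26 30 16 10 3]
t=11: x=[0.0000 1.1000 10.3000 15.7000 25.3000 28.2000 16.8000 9.9000 3.7000] k=[0 1 5 14 20 30 19 14 3]
t=12: x=[0.1000 1.3000 5.5000 13.7000 20.4000 27.9000 19.6000 13.4000 4.1000] k=[2 3 5 9 20 27 20 15 0]
t=13: x=[2.1000 3.1000 5.2000 9.7000 19.6000 25.6000 20.2000 14.0000 1.5000] k=[4 0 0 11 17 24 23 15 1]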